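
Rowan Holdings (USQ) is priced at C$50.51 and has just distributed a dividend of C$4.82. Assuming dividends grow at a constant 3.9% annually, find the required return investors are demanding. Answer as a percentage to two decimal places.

Rearranging the constant-growth DDM: r = D₁/P₀ + g.
D₁ = 4.82 × (1 + 0.039) = 5.0080.
r = 5.0080 / 50.51 + 0.039 = 0.09915 + 0.039 = 0.13815

13.81%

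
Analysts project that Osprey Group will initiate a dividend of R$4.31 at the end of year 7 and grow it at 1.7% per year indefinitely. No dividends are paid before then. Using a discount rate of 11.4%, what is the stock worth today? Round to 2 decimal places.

R$23.25

Deferred-dividend DDM. At t=6 the remaining stream is a growing perpetuity with first payment D_7 = 4.31.
V_6 = D_7/(r−g) = 4.31/(0.114−0.017) = 44.4330
P₀ = V_6/(1+r)^6 = 44.4330/(1+0.114)^6 = 23.2485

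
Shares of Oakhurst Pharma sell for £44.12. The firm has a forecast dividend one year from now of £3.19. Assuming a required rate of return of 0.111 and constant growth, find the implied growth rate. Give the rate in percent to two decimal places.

From P₀ = D₁/(r − g), the implied growth is g = r − D₁/P₀.
g = 0.111 − 3.19/44.12 = 0.111 − 0.07230 = 0.03870

3.87%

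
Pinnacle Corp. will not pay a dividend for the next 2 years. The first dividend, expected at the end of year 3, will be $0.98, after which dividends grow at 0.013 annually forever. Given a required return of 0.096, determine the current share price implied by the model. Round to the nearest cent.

Deferred-dividend DDM. At t=2 the remaining stream is a growing perpetuity with first payment D_3 = 0.98.
V_2 = D_3/(r−g) = 0.98/(0.096−0.013) = 11.8072
P₀ = V_2/(1+r)^2 = 11.8072/(1+0.096)^2 = 9.8294

$9.83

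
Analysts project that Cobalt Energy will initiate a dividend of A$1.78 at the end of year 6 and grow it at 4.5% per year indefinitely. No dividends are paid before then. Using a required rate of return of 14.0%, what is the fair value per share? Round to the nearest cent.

A$9.73

Deferred-dividend DDM. At t=5 the remaining stream is a growing perpetuity with first payment D_6 = 1.78.
V_5 = D_6/(r−g) = 1.78/(0.14−0.045) = 18.7368
P₀ = V_5/(1+r)^5 = 18.7368/(1+0.14)^5 = 9.7313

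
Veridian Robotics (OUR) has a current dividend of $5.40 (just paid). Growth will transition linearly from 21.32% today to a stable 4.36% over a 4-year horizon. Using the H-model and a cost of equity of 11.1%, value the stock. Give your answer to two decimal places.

$110.79

H-model: P₀ = D₀[(1+g_L) + H(g_S−g_L)]/(r−g_L), with H = 4/2 = 2.
P₀ = 5.40 × [(1+0.0436) + 2×(0.2132−0.0436)] / (0.111−0.0436)
   = 5.40 × 1.3828 / 0.0674 = 110.7881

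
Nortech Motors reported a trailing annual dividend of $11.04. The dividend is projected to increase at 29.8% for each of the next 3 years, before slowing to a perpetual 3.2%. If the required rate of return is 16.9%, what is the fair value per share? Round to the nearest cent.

$154.83

Two-stage DDM. Project D₁…D_3 at 0.298, terminal growth 0.032, discount at r = 0.169.
D_1 = 14.3299
D_2 = 18.6002
D_3 = 24.1431
Terminal value at t=3: TV = D_4/(r−g) = 24.9157/(0.169−0.032) = 181.8663
P₀ = 14.3299/(1+0.169)^1 + 18.6002/(1+0.169)^2 + 24.1431/(1+0.169)^3 + 181.8663/(1+0.169)^3 = 154.8258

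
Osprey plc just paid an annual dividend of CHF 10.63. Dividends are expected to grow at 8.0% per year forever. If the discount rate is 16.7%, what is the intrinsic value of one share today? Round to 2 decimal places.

Gordon growth model: P₀ = D₁/(r − g). D₁ = 10.63 × (1 + 0.08) = 11.4804.
P₀ = 11.4804 / (0.167 − 0.08) = 11.4804 / 0.087 = 131.9586

CHF 131.96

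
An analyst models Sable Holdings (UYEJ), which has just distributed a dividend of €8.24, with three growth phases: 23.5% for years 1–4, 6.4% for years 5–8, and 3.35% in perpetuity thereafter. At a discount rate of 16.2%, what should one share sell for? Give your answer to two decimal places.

Three-stage DDM. Project D₁…D_8; terminal Gordon value at t=8 with g = 0.0335; discount at r = 0.162.
D_1 = 10.1764
D_2 = 12.5679
D_3 = 15.5213
D_4 = 19.1688
D_5 = 20.3956
D_6 = 21.7009
D_7 = 23.0898
D_8 = 24.5675
TV_8 = 25.3905/(0.162−0.0335) = 197.5918
P₀ = Σ Dₜ/(1+r)ᵗ + TV_8/(1+r)^8 = 131.8236

€131.82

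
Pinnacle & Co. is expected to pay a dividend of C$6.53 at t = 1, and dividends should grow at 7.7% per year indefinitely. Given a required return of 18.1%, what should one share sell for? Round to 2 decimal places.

Gordon growth model: P₀ = D₁/(r − g), with D₁ = 6.53 given directly.
P₀ = 6.5300 / (0.181 − 0.077) = 6.5300 / 0.104 = 62.7885

C$62.79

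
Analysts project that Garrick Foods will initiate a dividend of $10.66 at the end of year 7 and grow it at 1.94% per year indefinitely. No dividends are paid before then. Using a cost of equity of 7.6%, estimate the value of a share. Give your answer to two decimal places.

Deferred-dividend DDM. At t=6 the remaining stream is a growing perpetuity with first payment D_7 = 10.66.
V_6 = D_7/(r−g) = 10.66/(0.076−0.0194) = 188.3392
P₀ = V_6/(1+r)^6 = 188.3392/(1+0.076)^6 = 121.3576

$121.36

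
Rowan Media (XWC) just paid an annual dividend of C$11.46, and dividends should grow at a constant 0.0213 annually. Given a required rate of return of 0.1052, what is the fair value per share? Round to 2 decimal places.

Gordon growth model: P₀ = D₁/(r − g). D₁ = 11.46 × (1 + 0.0213) = 11.7041.
P₀ = 11.7041 / (0.1052 − 0.0213) = 11.7041 / 0.0839 = 139.5006

C$139.50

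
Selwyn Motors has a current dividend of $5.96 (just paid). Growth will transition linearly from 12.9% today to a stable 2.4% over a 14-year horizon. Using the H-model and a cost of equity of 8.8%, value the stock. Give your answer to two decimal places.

$163.81

H-model: P₀ = D₀[(1+g_L) + H(g_S−g_L)]/(r−g_L), with H = 14/2 = 7.
P₀ = 5.96 × [(1+0.024) + 7×(0.129−0.024)] / (0.088−0.024)
   = 5.96 × 1.7590 / 0.064 = 163.8069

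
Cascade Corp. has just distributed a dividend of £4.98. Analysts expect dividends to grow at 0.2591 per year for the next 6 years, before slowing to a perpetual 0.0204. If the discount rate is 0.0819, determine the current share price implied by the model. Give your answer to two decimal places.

£257.82

Two-stage DDM. Project D₁…D_6 at 0.2591, terminal growth 0.0204, discount at r = 0.0819.
D_1 = 6.2703
D_2 = 7.8950
D_3 = 9.9405
D_4 = 12.5161
D_5 = 15.7591
D_6 = 19.8422
Terminal value at t=6: TV = D_7/(r−g) = 20.2470/(0.0819−0.0204) = 329.2199
P₀ = 6.2703/(1+0.0819)^1 + 7.8950/(1+0.0819)^2 + 9.9405/(1+0.0819)^3 + 12.5161/(1+0.0819)^4 + 15.7591/(1+0.0819)^5 + 19.8422/(1+0.0819)^6 + 329.2199/(1+0.0819)^6 = 257.8176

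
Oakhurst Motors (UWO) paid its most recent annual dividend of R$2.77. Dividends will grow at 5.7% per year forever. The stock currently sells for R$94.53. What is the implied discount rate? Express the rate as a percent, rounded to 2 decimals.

8.80%

Rearranging the constant-growth DDM: r = D₁/P₀ + g.
D₁ = 2.77 × (1 + 0.057) = 2.9279.
r = 2.9279 / 94.53 + 0.057 = 0.03097 + 0.057 = 0.08797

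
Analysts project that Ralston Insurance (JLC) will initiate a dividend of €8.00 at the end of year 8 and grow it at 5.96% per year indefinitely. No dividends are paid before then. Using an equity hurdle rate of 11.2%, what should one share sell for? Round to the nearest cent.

Deferred-dividend DDM. At t=7 the remaining stream is a growing perpetuity with first payment D_8 = 8.00.
V_7 = D_8/(r−g) = 8.00/(0.112−0.0596) = 152.6718
P₀ = V_7/(1+r)^7 = 152.6718/(1+0.112)^7 = 72.6148

€72.61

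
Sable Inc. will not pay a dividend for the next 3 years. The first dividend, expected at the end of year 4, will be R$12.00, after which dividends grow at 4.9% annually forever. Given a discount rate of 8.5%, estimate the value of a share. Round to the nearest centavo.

Deferred-dividend DDM. At t=3 the remaining stream is a growing perpetuity with first payment D_4 = 12.00.
V_3 = D_4/(r−g) = 12.00/(0.085−0.049) = 333.3333
P₀ = V_3/(1+r)^3 = 333.3333/(1+0.085)^3 = 260.9694

R$260.97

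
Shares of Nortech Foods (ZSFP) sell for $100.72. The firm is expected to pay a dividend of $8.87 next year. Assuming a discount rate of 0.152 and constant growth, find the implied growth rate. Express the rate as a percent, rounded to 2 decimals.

6.39%

From P₀ = D₁/(r − g), the implied growth is g = r − D₁/P₀.
g = 0.152 − 8.87/100.72 = 0.152 − 0.08807 = 0.06393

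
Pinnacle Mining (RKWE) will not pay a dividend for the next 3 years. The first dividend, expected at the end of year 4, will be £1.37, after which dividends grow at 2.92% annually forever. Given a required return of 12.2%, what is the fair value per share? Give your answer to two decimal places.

Deferred-dividend DDM. At t=3 the remaining stream is a growing perpetuity with first payment D_4 = 1.37.
V_3 = D_4/(r−g) = 1.37/(0.122−0.0292) = 14.7629
P₀ = V_3/(1+r)^3 = 14.7629/(1+0.122)^3 = 10.4519

£10.45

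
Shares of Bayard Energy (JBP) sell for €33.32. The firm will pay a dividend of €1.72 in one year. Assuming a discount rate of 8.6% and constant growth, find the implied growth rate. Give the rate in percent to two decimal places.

From P₀ = D₁/(r − g), the implied growth is g = r − D₁/P₀.
g = 0.086 − 1.72/33.32 = 0.086 − 0.05162 = 0.03438

3.44%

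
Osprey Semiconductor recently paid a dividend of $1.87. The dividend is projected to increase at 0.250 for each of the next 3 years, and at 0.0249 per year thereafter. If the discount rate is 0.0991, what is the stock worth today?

$45.29

Two-stage DDM. Project D₁…D_3 at 0.25, terminal growth 0.0249, discount at r = 0.0991.
D_1 = 2.3375
D_2 = 2.9219
D_3 = 3.6523
Terminal value at t=3: TV = D_4/(r−g) = 3.7433/(0.0991−0.0249) = 50.4486
P₀ = 2.3375/(1+0.0991)^1 + 2.9219/(1+0.0991)^2 + 3.6523/(1+0.0991)^3 + 50.4486/(1+0.0991)^3 = 45.2923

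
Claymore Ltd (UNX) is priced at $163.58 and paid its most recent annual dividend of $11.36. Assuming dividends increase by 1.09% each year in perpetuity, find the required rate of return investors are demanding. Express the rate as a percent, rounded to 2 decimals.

Rearranging the constant-growth DDM: r = D₁/P₀ + g.
D₁ = 11.36 × (1 + 0.0109) = 11.4838.
r = 11.4838 / 163.58 + 0.0109 = 0.07020 + 0.0109 = 0.08110

8.11%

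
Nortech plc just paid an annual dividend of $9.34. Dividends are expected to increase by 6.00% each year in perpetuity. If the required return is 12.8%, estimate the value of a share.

$145.59

Gordon growth model: P₀ = D₁/(r − g). D₁ = 9.34 × (1 + 0.06) = 9.9004.
P₀ = 9.9004 / (0.128 − 0.06) = 9.9004 / 0.068 = 145.5941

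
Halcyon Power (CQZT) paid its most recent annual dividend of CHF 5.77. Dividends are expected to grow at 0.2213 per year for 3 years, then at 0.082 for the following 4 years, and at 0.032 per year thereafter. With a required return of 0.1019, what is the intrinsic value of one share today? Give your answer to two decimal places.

CHF 159.21

Three-stage DDM. Project D₁…D_7; terminal Gordon value at t=7 with g = 0.032; discount at r = 0.1019.
D_1 = 7.0469
D_2 = 8.6064
D_3 = 10.5110
D_4 = 11.3729
D_5 = 12.3054
D_6 = 13.3145
D_7 = 14.4063
TV_7 = 14.8673/(0.1019−0.032) = 212.6936
P₀ = Σ Dₜ/(1+r)ᵗ + TV_7/(1+r)^7 = 159.2062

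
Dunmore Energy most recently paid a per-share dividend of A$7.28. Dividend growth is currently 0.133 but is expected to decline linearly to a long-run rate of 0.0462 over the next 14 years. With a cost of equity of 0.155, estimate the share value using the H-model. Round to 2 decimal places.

A$110.66

H-model: P₀ = D₀[(1+g_L) + H(g_S−g_L)]/(r−g_L), with H = 14/2 = 7.
P₀ = 7.28 × [(1+0.0462) + 7×(0.133−0.0462)] / (0.155−0.0462)
   = 7.28 × 1.6538 / 0.1088 = 110.6587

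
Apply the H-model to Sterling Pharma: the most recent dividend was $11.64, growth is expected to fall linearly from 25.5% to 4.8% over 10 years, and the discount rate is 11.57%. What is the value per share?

H-model: P₀ = D₀[(1+g_L) + H(g_S−g_L)]/(r−g_L), with H = 10/2 = 5.
P₀ = 11.64 × [(1+0.048) + 5×(0.255−0.048)] / (0.1157−0.048)
   = 11.64 × 2.0830 / 0.0677 = 358.1406

$358.14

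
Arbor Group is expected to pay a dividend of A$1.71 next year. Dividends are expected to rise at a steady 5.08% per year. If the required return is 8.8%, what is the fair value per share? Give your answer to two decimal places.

Gordon growth model: P₀ = D₁/(r − g), with D₁ = 1.71 given directly.
P₀ = 1.7100 / (0.088 − 0.0508) = 1.7100 / 0.0372 = 45.9677

A$45.97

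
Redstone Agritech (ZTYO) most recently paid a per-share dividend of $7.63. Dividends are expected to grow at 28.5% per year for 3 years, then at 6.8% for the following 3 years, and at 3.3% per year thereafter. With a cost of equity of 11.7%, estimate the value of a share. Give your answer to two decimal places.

Three-stage DDM. Project D₁…D_6; terminal Gordon value at t=6 with g = 0.033; discount at r = 0.117.
D_1 = 9.8045
D_2 = 12.5988
D_3 = 16.1895
D_4 = 17.2904
D_5 = 18.4662
D_6 = 19.7219
TV_6 = 20.3727/(0.117−0.033) = 242.5318
P₀ = Σ Dₜ/(1+r)ᵗ + TV_6/(1+r)^6 = 187.2397

$187.24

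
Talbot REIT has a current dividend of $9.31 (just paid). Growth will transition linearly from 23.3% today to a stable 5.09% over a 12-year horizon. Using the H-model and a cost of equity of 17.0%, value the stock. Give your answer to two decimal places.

H-model: P₀ = D₀[(1+g_L) + H(g_S−g_L)]/(r−g_L), with H = 12/2 = 6.
P₀ = 9.31 × [(1+0.0509) + 6×(0.233−0.0509)] / (0.17−0.0509)
   = 9.31 × 2.1435 / 0.1191 = 167.5565

$167.56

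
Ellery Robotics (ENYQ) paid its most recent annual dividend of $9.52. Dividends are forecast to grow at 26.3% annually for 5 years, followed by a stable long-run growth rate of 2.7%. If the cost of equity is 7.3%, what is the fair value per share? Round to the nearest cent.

$559.96

Two-stage DDM. Project D₁…D_5 at 0.263, terminal growth 0.027, discount at r = 0.073.
D_1 = 12.0238
D_2 = 15.1860
D_3 = 19.1799
D_4 = 24.2243
D_5 = 30.5952
Terminal value at t=5: TV = D_6/(r−g) = 31.4213/(0.073−0.027) = 683.0717
P₀ = 12.0238/(1+0.073)^1 + 15.1860/(1+0.073)^2 + 19.1799/(1+0.073)^3 + 24.2243/(1+0.073)^4 + 30.5952/(1+0.073)^5 + 683.0717/(1+0.073)^5 = 559.9571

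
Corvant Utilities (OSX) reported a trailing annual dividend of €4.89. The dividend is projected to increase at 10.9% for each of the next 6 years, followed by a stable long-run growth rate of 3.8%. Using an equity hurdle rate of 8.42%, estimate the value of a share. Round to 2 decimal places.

€157.61

Two-stage DDM. Project D₁…D_6 at 0.109, terminal growth 0.038, discount at r = 0.0842.
D_1 = 5.4230
D_2 = 6.0141
D_3 = 6.6697
D_4 = 7.3966
D_5 = 8.2029
D_6 = 9.0970
Terminal value at t=6: TV = D_7/(r−g) = 9.4427/(0.0842−0.038) = 204.3871
P₀ = 5.4230/(1+0.0842)^1 + 6.0141/(1+0.0842)^2 + 6.6697/(1+0.0842)^3 + 7.3966/(1+0.0842)^4 + 8.2029/(1+0.0842)^5 + 9.0970/(1+0.0842)^6 + 204.3871/(1+0.0842)^6 = 157.6143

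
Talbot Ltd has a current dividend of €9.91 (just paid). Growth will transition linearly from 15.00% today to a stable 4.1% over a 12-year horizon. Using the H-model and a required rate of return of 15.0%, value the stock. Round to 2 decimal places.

H-model: P₀ = D₀[(1+g_L) + H(g_S−g_L)]/(r−g_L), with H = 12/2 = 6.
P₀ = 9.91 × [(1+0.041) + 6×(0.15−0.041)] / (0.15−0.041)
   = 9.91 × 1.6950 / 0.109 = 154.1050

€154.11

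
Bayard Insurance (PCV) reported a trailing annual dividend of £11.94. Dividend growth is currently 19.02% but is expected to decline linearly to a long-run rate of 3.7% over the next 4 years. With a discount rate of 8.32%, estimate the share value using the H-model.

£347.19

H-model: P₀ = D₀[(1+g_L) + H(g_S−g_L)]/(r−g_L), with H = 4/2 = 2.
P₀ = 11.94 × [(1+0.037) + 2×(0.1902−0.037)] / (0.0832−0.037)
   = 11.94 × 1.3434 / 0.0462 = 347.1904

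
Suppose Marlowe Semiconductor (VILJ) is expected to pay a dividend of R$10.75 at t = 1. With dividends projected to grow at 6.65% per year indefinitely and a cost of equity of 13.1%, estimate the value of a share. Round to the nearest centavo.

Gordon growth model: P₀ = D₁/(r − g), with D₁ = 10.75 given directly.
P₀ = 10.7500 / (0.131 − 0.0665) = 10.7500 / 0.0645 = 166.6667

R$166.67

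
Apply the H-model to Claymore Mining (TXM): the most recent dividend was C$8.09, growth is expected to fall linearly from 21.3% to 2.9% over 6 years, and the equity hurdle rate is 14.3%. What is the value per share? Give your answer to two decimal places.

C$112.20

H-model: P₀ = D₀[(1+g_L) + H(g_S−g_L)]/(r−g_L), with H = 6/2 = 3.
P₀ = 8.09 × [(1+0.029) + 3×(0.213−0.029)] / (0.143−0.029)
   = 8.09 × 1.5810 / 0.114 = 112.1955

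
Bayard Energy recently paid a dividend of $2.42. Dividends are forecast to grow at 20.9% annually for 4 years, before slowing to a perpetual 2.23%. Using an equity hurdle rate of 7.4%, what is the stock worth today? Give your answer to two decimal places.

$89.97

Two-stage DDM. Project D₁…D_4 at 0.209, terminal growth 0.0223, discount at r = 0.074.
D_1 = 2.9258
D_2 = 3.5373
D_3 = 4.2766
D_4 = 5.1704
Terminal value at t=4: TV = D_5/(r−g) = 5.2857/(0.074−0.0223) = 102.2371
P₀ = 2.9258/(1+0.074)^1 + 3.5373/(1+0.074)^2 + 4.2766/(1+0.074)^3 + 5.1704/(1+0.074)^4 + 102.2371/(1+0.074)^4 = 89.9696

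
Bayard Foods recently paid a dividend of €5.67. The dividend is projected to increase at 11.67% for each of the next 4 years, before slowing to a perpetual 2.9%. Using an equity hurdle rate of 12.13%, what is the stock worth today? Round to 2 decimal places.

Two-stage DDM. Project D₁…D_4 at 0.1167, terminal growth 0.029, discount at r = 0.1213.
D_1 = 6.3317
D_2 = 7.0706
D_3 = 7.8957
D_4 = 8.8172
Terminal value at t=4: TV = D_5/(r−g) = 9.0729/(0.1213−0.029) = 98.2976
P₀ = 6.3317/(1+0.1213)^1 + 7.0706/(1+0.1213)^2 + 7.8957/(1+0.1213)^3 + 8.8172/(1+0.1213)^4 + 98.2976/(1+0.1213)^4 = 84.6290

€84.63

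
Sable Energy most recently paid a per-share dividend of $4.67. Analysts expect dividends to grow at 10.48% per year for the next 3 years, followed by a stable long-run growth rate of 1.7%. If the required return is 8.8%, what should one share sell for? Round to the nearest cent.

Two-stage DDM. Project D₁…D_3 at 0.1048, terminal growth 0.017, discount at r = 0.088.
D_1 = 5.1594
D_2 = 5.7001
D_3 = 6.2975
Terminal value at t=3: TV = D_4/(r−g) = 6.4046/(0.088−0.017) = 90.2050
P₀ = 5.1594/(1+0.088)^1 + 5.7001/(1+0.088)^2 + 6.2975/(1+0.088)^3 + 90.2050/(1+0.088)^3 = 84.4868

$84.49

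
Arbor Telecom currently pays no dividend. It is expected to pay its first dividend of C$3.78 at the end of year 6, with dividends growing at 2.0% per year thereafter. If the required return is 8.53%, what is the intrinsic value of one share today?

Deferred-dividend DDM. At t=5 the remaining stream is a growing perpetuity with first payment D_6 = 3.78.
V_5 = D_6/(r−g) = 3.78/(0.0853−0.02) = 57.8867
P₀ = V_5/(1+r)^5 = 57.8867/(1+0.0853)^5 = 38.4441

C$38.44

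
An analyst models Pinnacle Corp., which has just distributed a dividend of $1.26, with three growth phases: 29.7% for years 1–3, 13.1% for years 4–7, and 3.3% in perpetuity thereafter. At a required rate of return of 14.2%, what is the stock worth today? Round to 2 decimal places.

Three-stage DDM. Project D₁…D_7; terminal Gordon value at t=7 with g = 0.033; discount at r = 0.142.
D_1 = 1.6342
D_2 = 2.1196
D_3 = 2.7491
D_4 = 3.1092
D_5 = 3.5165
D_6 = 3.9772
D_7 = 4.4982
TV_7 = 4.6467/(0.142−0.033) = 42.6299
P₀ = Σ Dₜ/(1+r)ᵗ + TV_7/(1+r)^7 = 28.9381

$28.94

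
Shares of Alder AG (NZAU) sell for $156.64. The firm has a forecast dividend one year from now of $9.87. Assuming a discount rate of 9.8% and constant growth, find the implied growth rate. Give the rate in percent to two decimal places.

From P₀ = D₁/(r − g), the implied growth is g = r − D₁/P₀.
g = 0.098 − 9.87/156.64 = 0.098 − 0.06301 = 0.03499

3.50%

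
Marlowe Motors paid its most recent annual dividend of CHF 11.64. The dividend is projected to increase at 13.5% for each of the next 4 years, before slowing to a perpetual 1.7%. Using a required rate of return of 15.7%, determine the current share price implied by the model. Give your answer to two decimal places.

Two-stage DDM. Project D₁…D_4 at 0.135, terminal growth 0.017, discount at r = 0.157.
D_1 = 13.2114
D_2 = 14.9949
D_3 = 17.0193
D_4 = 19.3169
Terminal value at t=4: TV = D_5/(r−g) = 19.6452/(0.157−0.017) = 140.3232
P₀ = 13.2114/(1+0.157)^1 + 14.9949/(1+0.157)^2 + 17.0193/(1+0.157)^3 + 19.3169/(1+0.157)^4 + 140.3232/(1+0.157)^4 = 122.6945

CHF 122.69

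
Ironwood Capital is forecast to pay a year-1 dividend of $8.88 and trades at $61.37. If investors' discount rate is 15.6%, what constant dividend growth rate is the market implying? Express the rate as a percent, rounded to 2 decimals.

From P₀ = D₁/(r − g), the implied growth is g = r − D₁/P₀.
g = 0.156 − 8.88/61.37 = 0.156 − 0.14470 = 0.01130

1.13%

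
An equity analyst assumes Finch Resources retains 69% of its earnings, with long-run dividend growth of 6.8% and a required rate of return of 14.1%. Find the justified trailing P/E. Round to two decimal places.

4.54

Payout ratio b = 1 − 0.69 = 0.31.
Justified trailing P/E = b(1+g)/(r−g) = 0.31×(1+0.068)/(0.141−0.068) = 4.5353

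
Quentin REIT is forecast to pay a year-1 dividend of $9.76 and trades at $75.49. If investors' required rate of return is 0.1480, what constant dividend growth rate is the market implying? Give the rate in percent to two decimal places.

From P₀ = D₁/(r − g), the implied growth is g = r − D₁/P₀.
g = 0.148 − 9.76/75.49 = 0.148 − 0.12929 = 0.01871

1.87%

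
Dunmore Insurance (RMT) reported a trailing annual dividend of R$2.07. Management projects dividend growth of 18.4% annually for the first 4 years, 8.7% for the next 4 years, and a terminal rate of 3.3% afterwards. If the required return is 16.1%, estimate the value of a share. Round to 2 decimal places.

Three-stage DDM. Project D₁…D_8; terminal Gordon value at t=8 with g = 0.033; discount at r = 0.161.
D_1 = 2.4509
D_2 = 2.9018
D_3 = 3.4358
D_4 = 4.0680
D_5 = 4.4219
D_6 = 4.8066
D_7 = 5.2248
D_8 = 5.6793
TV_8 = 5.8667/(0.161−0.033) = 45.8338
P₀ = Σ Dₜ/(1+r)ᵗ + TV_8/(1+r)^8 = 30.1996

R$30.20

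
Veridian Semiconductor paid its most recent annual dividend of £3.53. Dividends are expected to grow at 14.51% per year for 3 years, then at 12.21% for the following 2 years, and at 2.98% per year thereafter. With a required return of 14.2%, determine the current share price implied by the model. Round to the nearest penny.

£49.12

Three-stage DDM. Project D₁…D_5; terminal Gordon value at t=5 with g = 0.0298; discount at r = 0.142.
D_1 = 4.0422
D_2 = 4.6287
D_3 = 5.3004
D_4 = 5.9475
D_5 = 6.6737
TV_5 = 6.8726/(0.142−0.0298) = 61.2531
P₀ = Σ Dₜ/(1+r)ᵗ + TV_5/(1+r)^5 = 49.1156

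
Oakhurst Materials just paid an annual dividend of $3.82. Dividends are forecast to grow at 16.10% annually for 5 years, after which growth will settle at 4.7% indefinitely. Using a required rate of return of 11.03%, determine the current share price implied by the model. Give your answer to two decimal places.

Two-stage DDM. Project D₁…D_5 at 0.161, terminal growth 0.047, discount at r = 0.1103.
D_1 = 4.4350
D_2 = 5.1491
D_3 = 5.9781
D_4 = 6.9405
D_5 = 8.0579
Terminal value at t=5: TV = D_6/(r−g) = 8.4367/(0.1103−0.047) = 133.2808
P₀ = 4.4350/(1+0.1103)^1 + 5.1491/(1+0.1103)^2 + 5.9781/(1+0.1103)^3 + 6.9405/(1+0.1103)^4 + 8.0579/(1+0.1103)^5 + 133.2808/(1+0.1103)^5 = 100.8702

$100.87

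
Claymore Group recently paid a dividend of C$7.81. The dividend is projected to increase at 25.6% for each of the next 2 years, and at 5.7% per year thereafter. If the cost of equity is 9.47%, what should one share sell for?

Two-stage DDM. Project D₁…D_2 at 0.256, terminal growth 0.057, discount at r = 0.0947.
D_1 = 9.8094
D_2 = 12.3206
Terminal value at t=2: TV = D_3/(r−g) = 13.0228/(0.0947−0.057) = 345.4331
P₀ = 9.8094/(1+0.0947)^1 + 12.3206/(1+0.0947)^2 + 345.4331/(1+0.0947)^2 = 307.4948

C$307.49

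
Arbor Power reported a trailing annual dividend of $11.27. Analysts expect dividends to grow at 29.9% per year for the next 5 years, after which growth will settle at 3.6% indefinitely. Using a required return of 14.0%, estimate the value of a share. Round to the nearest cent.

$300.46

Two-stage DDM. Project D₁…D_5 at 0.299, terminal growth 0.036, discount at r = 0.14.
D_1 = 14.6397
D_2 = 19.0170
D_3 = 24.7031
D_4 = 32.0893
D_5 = 41.6840
Terminal value at t=5: TV = D_6/(r−g) = 43.1847/(0.14−0.036) = 415.2370
P₀ = 14.6397/(1+0.14)^1 + 19.0170/(1+0.14)^2 + 24.7031/(1+0.14)^3 + 32.0893/(1+0.14)^4 + 41.6840/(1+0.14)^5 + 415.2370/(1+0.14)^5 = 300.4587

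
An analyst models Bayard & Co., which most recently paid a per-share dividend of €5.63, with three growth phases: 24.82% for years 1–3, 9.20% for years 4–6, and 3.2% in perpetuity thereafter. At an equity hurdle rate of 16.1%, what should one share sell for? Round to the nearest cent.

€84.72

Three-stage DDM. Project D₁…D_6; terminal Gordon value at t=6 with g = 0.032; discount at r = 0.161.
D_1 = 7.0274
D_2 = 8.7716
D_3 = 10.9487
D_4 = 11.9559
D_5 = 13.0559
D_6 = 14.2570
TV_6 = 14.7132/(0.161−0.032) = 114.0562
P₀ = Σ Dₜ/(1+r)ᵗ + TV_6/(1+r)^6 = 84.7199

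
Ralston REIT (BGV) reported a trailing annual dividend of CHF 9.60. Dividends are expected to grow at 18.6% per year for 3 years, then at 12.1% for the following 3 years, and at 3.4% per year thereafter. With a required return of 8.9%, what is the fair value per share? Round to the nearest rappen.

CHF 327.97

Three-stage DDM. Project D₁…D_6; terminal Gordon value at t=6 with g = 0.034; discount at r = 0.089.
D_1 = 11.3856
D_2 = 13.5033
D_3 = 16.0149
D_4 = 17.9527
D_5 = 20.1250
D_6 = 22.5602
TV_6 = 23.3272/(0.089−0.034) = 424.1310
P₀ = Σ Dₜ/(1+r)ᵗ + TV_6/(1+r)^6 = 327.9652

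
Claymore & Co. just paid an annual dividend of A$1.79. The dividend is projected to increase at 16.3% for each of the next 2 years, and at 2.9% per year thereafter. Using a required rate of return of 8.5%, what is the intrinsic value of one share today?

Two-stage DDM. Project D₁…D_2 at 0.163, terminal growth 0.029, discount at r = 0.085.
D_1 = 2.0818
D_2 = 2.4211
Terminal value at t=2: TV = D_3/(r−g) = 2.4913/(0.085−0.029) = 44.4877
P₀ = 2.0818/(1+0.085)^1 + 2.4211/(1+0.085)^2 + 44.4877/(1+0.085)^2 = 41.7656

A$41.77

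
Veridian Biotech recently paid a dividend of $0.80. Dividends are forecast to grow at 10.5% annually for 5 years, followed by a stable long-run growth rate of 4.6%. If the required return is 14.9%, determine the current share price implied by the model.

$10.25

Two-stage DDM. Project D₁…D_5 at 0.105, terminal growth 0.046, discount at r = 0.149.
D_1 = 0.8840
D_2 = 0.9768
D_3 = 1.0794
D_4 = 1.1927
D_5 = 1.3180
Terminal value at t=5: TV = D_6/(r−g) = 1.3786/(0.149−0.046) = 13.3843
P₀ = 0.8840/(1+0.149)^1 + 0.9768/(1+0.149)^2 + 1.0794/(1+0.149)^3 + 1.1927/(1+0.149)^4 + 1.3180/(1+0.149)^5 + 13.3843/(1+0.149)^5 = 10.2466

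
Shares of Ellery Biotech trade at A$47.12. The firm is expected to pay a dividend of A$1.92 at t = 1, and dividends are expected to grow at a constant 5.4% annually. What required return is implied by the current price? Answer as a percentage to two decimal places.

Rearranging the constant-growth DDM: r = D₁/P₀ + g.
r = 1.9200 / 47.12 + 0.054 = 0.04075 + 0.054 = 0.09475

9.47%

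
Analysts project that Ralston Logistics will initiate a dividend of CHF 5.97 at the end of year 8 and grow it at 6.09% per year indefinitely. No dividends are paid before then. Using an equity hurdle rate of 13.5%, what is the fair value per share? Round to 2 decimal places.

CHF 33.20

Deferred-dividend DDM. At t=7 the remaining stream is a growing perpetuity with first payment D_8 = 5.97.
V_7 = D_8/(r−g) = 5.97/(0.135−0.0609) = 80.5668
P₀ = V_7/(1+r)^7 = 80.5668/(1+0.135)^7 = 33.2036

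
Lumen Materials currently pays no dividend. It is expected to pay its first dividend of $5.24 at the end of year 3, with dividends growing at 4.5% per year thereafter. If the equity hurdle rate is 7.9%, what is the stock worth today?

Deferred-dividend DDM. At t=2 the remaining stream is a growing perpetuity with first payment D_3 = 5.24.
V_2 = D_3/(r−g) = 5.24/(0.079−0.045) = 154.1176
P₀ = V_2/(1+r)^2 = 154.1176/(1+0.079)^2 = 132.3761

$132.38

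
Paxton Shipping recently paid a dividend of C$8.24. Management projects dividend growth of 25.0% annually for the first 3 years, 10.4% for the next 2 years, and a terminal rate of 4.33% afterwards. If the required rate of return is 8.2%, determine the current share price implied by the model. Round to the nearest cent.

Three-stage DDM. Project D₁…D_5; terminal Gordon value at t=5 with g = 0.0433; discount at r = 0.082.
D_1 = 10.3000
D_2 = 12.8750
D_3 = 16.0938
D_4 = 17.7675
D_5 = 19.6153
TV_5 = 20.4647/(0.082−0.0433) = 528.8027
P₀ = Σ Dₜ/(1+r)ᵗ + TV_5/(1+r)^5 = 415.9925

C$415.99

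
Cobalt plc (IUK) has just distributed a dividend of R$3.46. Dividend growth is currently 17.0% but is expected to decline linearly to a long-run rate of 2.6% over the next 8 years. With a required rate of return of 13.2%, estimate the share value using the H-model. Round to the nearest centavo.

R$52.29

H-model: P₀ = D₀[(1+g_L) + H(g_S−g_L)]/(r−g_L), with H = 8/2 = 4.
P₀ = 3.46 × [(1+0.026) + 4×(0.17−0.026)] / (0.132−0.026)
   = 3.46 × 1.6020 / 0.106 = 52.2917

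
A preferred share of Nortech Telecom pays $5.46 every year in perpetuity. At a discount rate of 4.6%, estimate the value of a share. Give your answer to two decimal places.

$118.70

Zero-growth DDM (perpetuity): P₀ = D/r = 5.46 / 0.046 = 118.6957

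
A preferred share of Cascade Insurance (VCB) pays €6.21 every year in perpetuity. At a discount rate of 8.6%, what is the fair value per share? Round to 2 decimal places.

€72.21

Zero-growth DDM (perpetuity): P₀ = D/r = 6.21 / 0.086 = 72.2093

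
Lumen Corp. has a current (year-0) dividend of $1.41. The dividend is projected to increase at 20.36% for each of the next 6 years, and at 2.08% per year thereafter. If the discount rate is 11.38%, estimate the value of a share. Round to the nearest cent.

Two-stage DDM. Project D₁…D_6 at 0.2036, terminal growth 0.0208, discount at r = 0.1138.
D_1 = 1.6971
D_2 = 2.0426
D_3 = 2.4585
D_4 = 2.9590
D_5 = 3.5615
D_6 = 4.2866
Terminal value at t=6: TV = D_7/(r−g) = 4.3758/(0.1138−0.0208) = 47.0511
P₀ = 1.6971/(1+0.1138)^1 + 2.0426/(1+0.1138)^2 + 2.4585/(1+0.1138)^3 + 2.9590/(1+0.1138)^4 + 3.5615/(1+0.1138)^5 + 4.2866/(1+0.1138)^6 + 47.0511/(1+0.1138)^6 = 35.8401

$35.84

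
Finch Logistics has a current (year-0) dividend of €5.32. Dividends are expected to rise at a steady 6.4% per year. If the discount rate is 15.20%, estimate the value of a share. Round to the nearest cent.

€64.32

Gordon growth model: P₀ = D₁/(r − g). D₁ = 5.32 × (1 + 0.064) = 5.6605.
P₀ = 5.6605 / (0.152 − 0.064) = 5.6605 / 0.088 = 64.3236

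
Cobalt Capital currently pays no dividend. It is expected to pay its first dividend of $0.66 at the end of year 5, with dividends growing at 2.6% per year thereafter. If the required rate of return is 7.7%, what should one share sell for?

$9.62

Deferred-dividend DDM. At t=4 the remaining stream is a growing perpetuity with first payment D_5 = 0.66.
V_4 = D_5/(r−g) = 0.66/(0.077−0.026) = 12.9412
P₀ = V_4/(1+r)^4 = 12.9412/(1+0.077)^4 = 9.6186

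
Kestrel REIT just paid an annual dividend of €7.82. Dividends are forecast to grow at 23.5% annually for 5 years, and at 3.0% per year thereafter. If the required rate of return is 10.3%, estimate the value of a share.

€249.76

Two-stage DDM. Project D₁…D_5 at 0.235, terminal growth 0.03, discount at r = 0.103.
D_1 = 9.6577
D_2 = 11.9273
D_3 = 14.7302
D_4 = 18.1918
D_5 = 22.4668
Terminal value at t=5: TV = D_6/(r−g) = 23.1408/(0.103−0.03) = 316.9975
P₀ = 9.6577/(1+0.103)^1 + 11.9273/(1+0.103)^2 + 14.7302/(1+0.103)^3 + 18.1918/(1+0.103)^4 + 22.4668/(1+0.103)^5 + 316.9975/(1+0.103)^5 = 249.7568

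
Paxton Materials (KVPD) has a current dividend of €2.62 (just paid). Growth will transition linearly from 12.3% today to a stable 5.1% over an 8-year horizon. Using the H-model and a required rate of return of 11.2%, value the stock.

H-model: P₀ = D₀[(1+g_L) + H(g_S−g_L)]/(r−g_L), with H = 8/2 = 4.
P₀ = 2.62 × [(1+0.051) + 4×(0.123−0.051)] / (0.112−0.051)
   = 2.62 × 1.3390 / 0.061 = 57.5111

€57.51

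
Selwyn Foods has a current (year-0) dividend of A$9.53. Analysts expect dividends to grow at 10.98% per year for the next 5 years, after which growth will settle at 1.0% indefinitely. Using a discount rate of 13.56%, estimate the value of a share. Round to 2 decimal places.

Two-stage DDM. Project D₁…D_5 at 0.1098, terminal growth 0.01, discount at r = 0.1356.
D_1 = 10.5764
D_2 = 11.7377
D_3 = 13.0265
D_4 = 14.4568
D_5 = 16.0441
Terminal value at t=5: TV = D_6/(r−g) = 16.2046/(0.1356−0.01) = 129.0174
P₀ = 10.5764/(1+0.1356)^1 + 11.7377/(1+0.1356)^2 + 13.0265/(1+0.1356)^3 + 14.4568/(1+0.1356)^4 + 16.0441/(1+0.1356)^5 + 129.0174/(1+0.1356)^5 = 112.8148

A$112.81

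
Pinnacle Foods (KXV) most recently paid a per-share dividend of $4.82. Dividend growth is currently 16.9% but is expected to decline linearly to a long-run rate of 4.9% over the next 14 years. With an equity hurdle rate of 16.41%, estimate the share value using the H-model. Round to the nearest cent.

H-model: P₀ = D₀[(1+g_L) + H(g_S−g_L)]/(r−g_L), with H = 14/2 = 7.
P₀ = 4.82 × [(1+0.049) + 7×(0.169−0.049)] / (0.1641−0.049)
   = 4.82 × 1.8890 / 0.1151 = 79.1050

$79.10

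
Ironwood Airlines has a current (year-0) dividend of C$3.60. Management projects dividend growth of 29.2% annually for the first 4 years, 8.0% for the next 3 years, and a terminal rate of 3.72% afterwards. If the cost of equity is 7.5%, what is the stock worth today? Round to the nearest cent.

C$255.03

Three-stage DDM. Project D₁…D_7; terminal Gordon value at t=7 with g = 0.0372; discount at r = 0.075.
D_1 = 4.6512
D_2 = 6.0094
D_3 = 7.7641
D_4 = 10.0312
D_5 = 10.8337
D_6 = 11.7004
D_7 = 12.6364
TV_7 = 13.1065/(0.075−0.0372) = 346.7325
P₀ = Σ Dₜ/(1+r)ᵗ + TV_7/(1+r)^7 = 255.0270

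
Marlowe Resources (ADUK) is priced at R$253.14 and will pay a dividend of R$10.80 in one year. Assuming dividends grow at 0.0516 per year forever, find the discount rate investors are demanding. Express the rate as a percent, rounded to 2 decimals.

Rearranging the constant-growth DDM: r = D₁/P₀ + g.
r = 10.8000 / 253.14 + 0.0516 = 0.04266 + 0.0516 = 0.09426

9.43%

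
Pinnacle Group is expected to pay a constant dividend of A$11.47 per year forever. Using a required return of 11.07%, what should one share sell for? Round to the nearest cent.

Zero-growth DDM (perpetuity): P₀ = D/r = 11.47 / 0.1107 = 103.6134

A$103.61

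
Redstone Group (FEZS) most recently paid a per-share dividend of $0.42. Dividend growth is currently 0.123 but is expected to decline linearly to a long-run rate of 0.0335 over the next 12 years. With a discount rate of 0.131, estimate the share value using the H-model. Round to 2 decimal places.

$6.77

H-model: P₀ = D₀[(1+g_L) + H(g_S−g_L)]/(r−g_L), with H = 12/2 = 6.
P₀ = 0.42 × [(1+0.0335) + 6×(0.123−0.0335)] / (0.131−0.0335)
   = 0.42 × 1.5705 / 0.0975 = 6.7652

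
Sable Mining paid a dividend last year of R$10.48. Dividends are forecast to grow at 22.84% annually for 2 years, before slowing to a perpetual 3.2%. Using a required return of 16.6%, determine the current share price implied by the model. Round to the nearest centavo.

Two-stage DDM. Project D₁…D_2 at 0.2284, terminal growth 0.032, discount at r = 0.166.
D_1 = 12.8736
D_2 = 15.8140
Terminal value at t=2: TV = D_3/(r−g) = 16.3200/(0.166−0.032) = 121.7912
P₀ = 12.8736/(1+0.166)^1 + 15.8140/(1+0.166)^2 + 121.7912/(1+0.166)^2 = 112.2541

R$112.25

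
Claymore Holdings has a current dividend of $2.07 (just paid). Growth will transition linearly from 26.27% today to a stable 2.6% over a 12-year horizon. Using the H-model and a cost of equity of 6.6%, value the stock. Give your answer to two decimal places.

$126.59

H-model: P₀ = D₀[(1+g_L) + H(g_S−g_L)]/(r−g_L), with H = 12/2 = 6.
P₀ = 2.07 × [(1+0.026) + 6×(0.2627−0.026)] / (0.066−0.026)
   = 2.07 × 2.4462 / 0.04 = 126.5908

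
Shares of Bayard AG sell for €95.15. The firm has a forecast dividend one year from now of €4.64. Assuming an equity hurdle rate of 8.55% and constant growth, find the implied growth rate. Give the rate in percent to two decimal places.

3.67%

From P₀ = D₁/(r − g), the implied growth is g = r − D₁/P₀.
g = 0.0855 − 4.64/95.15 = 0.0855 − 0.04877 = 0.03673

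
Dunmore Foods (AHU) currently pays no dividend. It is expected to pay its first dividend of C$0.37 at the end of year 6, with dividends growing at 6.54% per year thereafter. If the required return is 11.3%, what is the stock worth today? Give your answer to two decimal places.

Deferred-dividend DDM. At t=5 the remaining stream is a growing perpetuity with first payment D_6 = 0.37.
V_5 = D_6/(r−g) = 0.37/(0.113−0.0654) = 7.7731
P₀ = V_5/(1+r)^5 = 7.7731/(1+0.113)^5 = 4.5511

C$4.55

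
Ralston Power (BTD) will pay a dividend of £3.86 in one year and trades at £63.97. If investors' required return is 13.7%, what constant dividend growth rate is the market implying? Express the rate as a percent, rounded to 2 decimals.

From P₀ = D₁/(r − g), the implied growth is g = r − D₁/P₀.
g = 0.137 − 3.86/63.97 = 0.137 − 0.06034 = 0.07666

7.67%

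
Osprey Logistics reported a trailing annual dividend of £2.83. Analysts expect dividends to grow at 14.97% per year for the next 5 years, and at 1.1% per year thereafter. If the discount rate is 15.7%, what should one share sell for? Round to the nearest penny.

£32.87

Two-stage DDM. Project D₁…D_5 at 0.1497, terminal growth 0.011, discount at r = 0.157.
D_1 = 3.2537
D_2 = 3.7407
D_3 = 4.3007
D_4 = 4.9445
D_5 = 5.6847
Terminal value at t=5: TV = D_6/(r−g) = 5.7473/(0.157−0.011) = 39.3647
P₀ = 3.2537/(1+0.157)^1 + 3.7407/(1+0.157)^2 + 4.3007/(1+0.157)^3 + 4.9445/(1+0.157)^4 + 5.6847/(1+0.157)^5 + 39.3647/(1+0.157)^5 = 32.8707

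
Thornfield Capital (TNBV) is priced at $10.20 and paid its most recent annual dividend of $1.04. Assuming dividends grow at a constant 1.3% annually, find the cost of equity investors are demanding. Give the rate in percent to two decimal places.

11.63%

Rearranging the constant-growth DDM: r = D₁/P₀ + g.
D₁ = 1.04 × (1 + 0.013) = 1.0535.
r = 1.0535 / 10.20 + 0.013 = 0.10329 + 0.013 = 0.11629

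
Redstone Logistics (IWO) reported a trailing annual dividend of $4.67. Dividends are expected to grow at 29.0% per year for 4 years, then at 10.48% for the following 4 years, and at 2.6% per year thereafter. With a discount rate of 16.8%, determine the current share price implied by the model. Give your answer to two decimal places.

Three-stage DDM. Project D₁…D_8; terminal Gordon value at t=8 with g = 0.026; discount at r = 0.168.
D_1 = 6.0243
D_2 = 7.7713
D_3 = 10.0250
D_4 = 12.9323
D_5 = 14.2876
D_6 = 15.7849
D_7 = 17.4392
D_8 = 19.2668
TV_8 = 19.7678/(0.168−0.026) = 139.2097
P₀ = Σ Dₜ/(1+r)ᵗ + TV_8/(1+r)^8 = 88.5183

$88.52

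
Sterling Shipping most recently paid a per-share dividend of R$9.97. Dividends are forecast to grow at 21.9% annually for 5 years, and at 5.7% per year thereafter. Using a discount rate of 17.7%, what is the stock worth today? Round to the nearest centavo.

Two-stage DDM. Project D₁…D_5 at 0.219, terminal growth 0.057, discount at r = 0.177.
D_1 = 12.1534
D_2 = 14.8150
D_3 = 18.0595
D_4 = 22.0146
D_5 = 26.8357
Terminal value at t=5: TV = D_6/(r−g) = 28.3654/(0.177−0.057) = 236.3782
P₀ = 12.1534/(1+0.177)^1 + 14.8150/(1+0.177)^2 + 18.0595/(1+0.177)^3 + 22.0146/(1+0.177)^4 + 26.8357/(1+0.177)^5 + 236.3782/(1+0.177)^5 = 160.0939

R$160.09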